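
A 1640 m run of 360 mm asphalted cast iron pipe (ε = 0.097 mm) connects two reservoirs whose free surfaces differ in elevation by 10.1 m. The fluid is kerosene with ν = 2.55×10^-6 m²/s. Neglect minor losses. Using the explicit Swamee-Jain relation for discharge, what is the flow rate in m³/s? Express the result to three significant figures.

Swamee-Jain (Type II): Q = -0.965·√(gD⁵h_f/L)·ln[ε/(3.7D) + √(3.17ν²L/(gD³h_f))]
√(gD⁵h_f/L) = √(9.81·0.360⁵·10.1/1640) = 0.01911
ε/(3.7D) = 7.28×10^-5; √(3.17ν²L/(gD³h_f)) = 8.55×10^-5
Q = -0.965·0.01911·ln(1.583×10^-4) = 0.1614 m³/s
Check: V = 1.59 m/s, Re = 2.24×10^5, f = 0.01737, h_f = 10.1 m ≈ 10.1 m ✓

Q ≈ 0.161 m³/s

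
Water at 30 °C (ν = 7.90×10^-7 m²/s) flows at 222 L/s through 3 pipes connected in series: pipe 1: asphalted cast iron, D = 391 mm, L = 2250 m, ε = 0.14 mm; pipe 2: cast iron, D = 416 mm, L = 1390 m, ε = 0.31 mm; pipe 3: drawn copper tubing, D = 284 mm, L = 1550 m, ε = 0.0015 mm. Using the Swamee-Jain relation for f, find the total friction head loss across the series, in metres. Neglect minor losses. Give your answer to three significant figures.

H ≈ 63.6 m

Pipe 1: V = 1.849 m/s, Re = 9.15×10^5, ε/D = 3.58×10^-4, f = 0.01631, h_1 = f(L/D)V²/2g = 16.35 m
Pipe 2: V = 1.633 m/s, Re = 8.60×10^5, ε/D = 7.45×10^-4, f = 0.01884, h_2 = f(L/D)V²/2g = 8.559 m
Pipe 3: V = 3.505 m/s, Re = 1.26×10^6, ε/D = 5.28×10^-6, f = 0.01132, h_3 = f(L/D)V²/2g = 38.68 m
Series → Q common, losses add: H = Σh = 63.59 m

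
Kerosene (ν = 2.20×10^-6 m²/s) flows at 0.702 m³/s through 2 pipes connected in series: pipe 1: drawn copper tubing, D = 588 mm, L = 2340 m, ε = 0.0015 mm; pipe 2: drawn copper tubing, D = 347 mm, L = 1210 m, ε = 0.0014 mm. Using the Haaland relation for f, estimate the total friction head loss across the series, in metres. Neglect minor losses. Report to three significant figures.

Pipe 1: V = 2.585 m/s, Re = 6.91×10^5, ε/D = 2.55×10^-6, f = 0.01237, h_1 = f(L/D)V²/2g = 16.77 m
Pipe 2: V = 7.423 m/s, Re = 1.17×10^6, ε/D = 4.03×10^-6, f = 0.01136, h_2 = f(L/D)V²/2g = 111.3 m
Series → Q common, losses add: H = Σh = 128.0 m

H ≈ 128 m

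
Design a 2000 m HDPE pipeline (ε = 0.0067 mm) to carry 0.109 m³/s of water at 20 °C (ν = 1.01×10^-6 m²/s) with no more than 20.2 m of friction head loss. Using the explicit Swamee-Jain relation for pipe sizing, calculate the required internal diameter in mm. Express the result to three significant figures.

D ≈ 268 mm

Swamee-Jain (Type III): D = 0.66·[ε^1.25·(LQ²/(gh_f))^4.75 + ν·Q^9.4·(L/(gh_f))^5.2]^0.04
LQ²/(gh_f) = 0.1199; L/(gh_f) = 10.09
Term 1 = ε^1.25·(…)^4.75 = 1.44×10^-11; Term 2 = ν·Q^9.4·(…)^5.2 = 1.50×10^-10
D = 0.66·(1.44×10^-11 + 1.50×10^-10)^0.04 = 0.2680 m = 268 mm
Check: V = 1.93 m/s, Re = 5.13×10^5, f = 0.01343, h_f = 19.1 m ≈ 20.2 m ✓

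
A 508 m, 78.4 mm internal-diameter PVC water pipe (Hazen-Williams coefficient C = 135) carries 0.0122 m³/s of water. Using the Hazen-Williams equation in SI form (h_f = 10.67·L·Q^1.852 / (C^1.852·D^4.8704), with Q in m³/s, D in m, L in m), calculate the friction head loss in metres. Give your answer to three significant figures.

h_f = 10.67·508·0.0122^1.852 / (135^1.852·0.0784^4.8704) = 42.63 m

h_f ≈ 42.6 m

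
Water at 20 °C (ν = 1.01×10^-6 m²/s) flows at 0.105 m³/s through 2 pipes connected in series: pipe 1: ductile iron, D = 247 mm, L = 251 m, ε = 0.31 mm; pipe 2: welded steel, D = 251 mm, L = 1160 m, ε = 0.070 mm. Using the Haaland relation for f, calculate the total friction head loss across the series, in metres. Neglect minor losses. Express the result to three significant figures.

Pipe 1: V = 2.191 m/s, Re = 5.36×10^5, ε/D = 0.00126, f = 0.02123, h_1 = f(L/D)V²/2g = 5.279 m
Pipe 2: V = 2.122 m/s, Re = 5.27×10^5, ε/D = 2.79×10^-4, f = 0.01593, h_2 = f(L/D)V²/2g = 16.89 m
Series → Q common, losses add: H = Σh = 22.17 m

H ≈ 22.2 m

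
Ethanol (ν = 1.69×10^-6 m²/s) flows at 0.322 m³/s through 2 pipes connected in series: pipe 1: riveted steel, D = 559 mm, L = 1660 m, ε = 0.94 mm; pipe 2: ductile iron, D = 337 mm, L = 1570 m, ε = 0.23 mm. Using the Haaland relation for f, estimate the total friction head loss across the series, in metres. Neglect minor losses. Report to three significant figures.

Pipe 1: V = 1.312 m/s, Re = 4.34×10^5, ε/D = 0.00168, f = 0.02284, h_1 = f(L/D)V²/2g = 5.951 m
Pipe 2: V = 3.610 m/s, Re = 7.20×10^5, ε/D = 6.82×10^-4, f = 0.01845, h_2 = f(L/D)V²/2g = 57.09 m
Series → Q common, losses add: H = Σh = 63.04 m

H ≈ 63.0 m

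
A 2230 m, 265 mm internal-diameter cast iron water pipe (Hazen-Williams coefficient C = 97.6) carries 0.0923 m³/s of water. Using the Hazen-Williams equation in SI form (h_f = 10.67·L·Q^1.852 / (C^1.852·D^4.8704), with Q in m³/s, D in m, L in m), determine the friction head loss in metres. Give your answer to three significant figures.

h_f = 10.67·2230·0.0923^1.852 / (97.6^1.852·0.265^4.8704) = 38.42 m

h_f ≈ 38.4 m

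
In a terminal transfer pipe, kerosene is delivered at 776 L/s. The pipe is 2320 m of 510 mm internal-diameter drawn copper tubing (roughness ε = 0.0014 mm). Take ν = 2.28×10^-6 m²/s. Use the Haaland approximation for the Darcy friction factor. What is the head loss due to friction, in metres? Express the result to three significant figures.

V = 4Q/(πD²) = 4·0.776/(π·0.510²) = 3.799 m/s
Re = VD/ν = 3.799·0.510/2.28×10^-6 = 8.50×10^5 → turbulent
ε/D = 0.0014/510 = 2.75×10^-6
Haaland: f = 0.01195
h_f = f(L/D)V²/(2g) = 0.01195·(2320/0.510)·3.799²/(2·9.81) = 39.98 m

h_f ≈ 40.0 m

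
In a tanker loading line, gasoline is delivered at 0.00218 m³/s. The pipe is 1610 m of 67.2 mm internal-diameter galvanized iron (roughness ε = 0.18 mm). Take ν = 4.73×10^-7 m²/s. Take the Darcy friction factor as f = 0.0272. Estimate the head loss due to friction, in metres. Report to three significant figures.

V = 4Q/(πD²) = 4·0.00218/(π·0.0672²) = 0.6147 m/s
h_f = f(L/D)V²/(2g) = 0.02720·(1610/0.0672)·0.6147²/(2·9.81) = 12.55 m

h_f ≈ 12.5 m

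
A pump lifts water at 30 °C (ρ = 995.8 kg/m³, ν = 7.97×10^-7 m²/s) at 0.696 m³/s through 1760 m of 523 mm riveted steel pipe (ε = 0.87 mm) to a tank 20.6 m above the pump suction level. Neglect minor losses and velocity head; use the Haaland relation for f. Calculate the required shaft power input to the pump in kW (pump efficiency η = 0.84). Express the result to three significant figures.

P_shaft ≈ 494 kW

V = 4Q/(πD²) = 3.240 m/s; Re = 2.13×10^6; ε/D = 0.00166; f = 0.02245
h_f = f(L/D)V²/2g = 40.41 m
Total head H = z + h_f = 20.6 + 40.41 = 61.01 m
P_hyd = ρgQH = 995.8·9.81·0.696·61.01 = 414.8 kW
P_shaft = P_hyd/η = 414.8/0.84 = 493.8 kW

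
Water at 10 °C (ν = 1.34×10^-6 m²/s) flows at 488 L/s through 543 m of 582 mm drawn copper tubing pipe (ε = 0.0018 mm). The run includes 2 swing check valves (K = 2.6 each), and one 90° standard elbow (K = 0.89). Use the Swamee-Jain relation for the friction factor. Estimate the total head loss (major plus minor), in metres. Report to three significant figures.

H_L ≈ 2.99 m

V = 4Q/(πD²) = 1.834 m/s; V²/2g = 0.1715 m
Re = 7.97×10^5, ε/D = 3.09×10^-6 → f = 0.01213 (Swamee-Jain)
Major: h_f = f(L/D)·V²/2g = 0.01213·933.0·0.1715 = 1.941 m
Minor: ΣK = 6.09; h_m = ΣK·V²/2g = 1.044 m
Total H_L = 1.941 + 1.044 = 2.986 m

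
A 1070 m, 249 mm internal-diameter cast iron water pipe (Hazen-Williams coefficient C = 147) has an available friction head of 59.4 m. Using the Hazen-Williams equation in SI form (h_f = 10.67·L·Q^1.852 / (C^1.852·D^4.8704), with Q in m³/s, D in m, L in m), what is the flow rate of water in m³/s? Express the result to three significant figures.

Rearranging: Q = [h_f·C^1.852·D^4.8704 / (10.67·L)]^(1/1.852)
Q = [59.4·147^1.852·0.249^4.8704 / (10.67·1070)]^0.540 = 0.2220 m³/s

Q ≈ 0.222 m³/s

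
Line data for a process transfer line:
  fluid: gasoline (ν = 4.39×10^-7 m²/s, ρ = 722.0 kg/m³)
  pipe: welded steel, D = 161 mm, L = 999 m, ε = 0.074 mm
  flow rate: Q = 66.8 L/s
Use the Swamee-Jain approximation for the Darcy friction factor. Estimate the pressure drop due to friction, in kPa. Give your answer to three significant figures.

V = 4Q/(πD²) = 4·0.0668/(π·0.161²) = 3.281 m/s
Re = VD/ν = 3.281·0.161/4.39×10^-7 = 1.20×10^6 → turbulent
ε/D = 0.074/161 = 4.60×10^-4
Swamee-Jain: f = 0.01693
h_f = f(L/D)V²/(2g) = 0.01693·(999/0.161)·3.281²/(2·9.81) = 57.64 m
Δp = ρg·h_f = 722.0·9.81·57.64 = 408.3 kPa

Δp ≈ 408 kPa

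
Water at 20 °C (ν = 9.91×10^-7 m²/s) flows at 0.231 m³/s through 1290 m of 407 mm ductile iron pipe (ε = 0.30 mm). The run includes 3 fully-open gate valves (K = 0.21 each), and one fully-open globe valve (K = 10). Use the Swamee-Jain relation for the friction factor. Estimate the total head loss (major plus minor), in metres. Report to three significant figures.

H_L ≈ 11.3 m

V = 4Q/(πD²) = 1.776 m/s; V²/2g = 0.1607 m
Re = 7.29×10^5, ε/D = 7.37×10^-4 → f = 0.01888 (Swamee-Jain)
Major: h_f = f(L/D)·V²/2g = 0.01888·3170·0.1607 = 9.614 m
Minor: ΣK = 10.6; h_m = ΣK·V²/2g = 1.708 m
Total H_L = 9.614 + 1.708 = 11.32 m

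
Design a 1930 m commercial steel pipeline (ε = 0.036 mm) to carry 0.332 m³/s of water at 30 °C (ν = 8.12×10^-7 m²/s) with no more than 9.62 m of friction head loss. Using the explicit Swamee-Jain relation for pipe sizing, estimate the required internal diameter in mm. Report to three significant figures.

Swamee-Jain (Type III): D = 0.66·[ε^1.25·(LQ²/(gh_f))^4.75 + ν·Q^9.4·(L/(gh_f))^5.2]^0.04
LQ²/(gh_f) = 2.254; L/(gh_f) = 20.45
Term 1 = ε^1.25·(…)^4.75 = 1.32×10^-4; Term 2 = ν·Q^9.4·(…)^5.2 = 1.67×10^-4
D = 0.66·(1.32×10^-4 + 1.67×10^-4)^0.04 = 0.4771 m = 477 mm
Check: V = 1.86 m/s, Re = 1.09×10^6, f = 0.01302, h_f = 9.26 m ≈ 9.62 m ✓

D ≈ 477 mm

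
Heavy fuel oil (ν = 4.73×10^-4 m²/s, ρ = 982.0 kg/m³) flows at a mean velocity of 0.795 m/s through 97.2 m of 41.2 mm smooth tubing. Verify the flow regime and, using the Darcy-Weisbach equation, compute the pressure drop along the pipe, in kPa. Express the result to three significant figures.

Δp ≈ 677 kPa

Re = VD/ν = 0.795·0.04120/4.73×10^-4 = 69.2 → laminar (Re < 2300)
f = 64/Re = 0.9242
h_f = f(L/D)V²/(2g) = 0.9242·(97.2/0.04120)·0.795²/(2·9.81) = 70.24 m
Δp = ρg·h_f = 982.0·9.81·70.24 = 676.6 kPa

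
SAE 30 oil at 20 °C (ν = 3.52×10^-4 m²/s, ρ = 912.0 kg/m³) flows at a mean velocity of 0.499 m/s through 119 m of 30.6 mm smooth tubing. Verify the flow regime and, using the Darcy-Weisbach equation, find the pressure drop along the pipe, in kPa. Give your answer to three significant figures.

Re = VD/ν = 0.499·0.03060/3.52×10^-4 = 43.4 → laminar (Re < 2300)
f = 64/Re = 1.475
h_f = f(L/D)V²/(2g) = 1.475·(119/0.03060)·0.499²/(2·9.81) = 72.82 m
Δp = ρg·h_f = 912.0·9.81·72.82 = 651.5 kPa

Δp ≈ 651 kPa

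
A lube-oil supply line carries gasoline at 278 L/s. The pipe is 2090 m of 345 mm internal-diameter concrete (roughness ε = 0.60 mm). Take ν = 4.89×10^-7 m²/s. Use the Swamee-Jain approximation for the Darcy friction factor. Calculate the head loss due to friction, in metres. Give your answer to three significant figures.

h_f ≈ 62.0 m

V = 4Q/(πD²) = 4·0.278/(π·0.345²) = 2.974 m/s
Re = VD/ν = 2.974·0.345/4.89×10^-7 = 2.10×10^6 → turbulent
ε/D = 0.60/345 = 0.00174
Swamee-Jain: f = 0.02272
h_f = f(L/D)V²/(2g) = 0.02272·(2090/0.345)·2.974²/(2·9.81) = 62.04 m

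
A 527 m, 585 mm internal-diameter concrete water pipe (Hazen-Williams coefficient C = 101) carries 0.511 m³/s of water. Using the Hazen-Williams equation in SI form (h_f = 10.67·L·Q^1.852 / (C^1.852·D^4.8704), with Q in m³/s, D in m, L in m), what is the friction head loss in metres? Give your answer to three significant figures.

h_f ≈ 4.29 m

h_f = 10.67·527·0.511^1.852 / (101^1.852·0.585^4.8704) = 4.286 m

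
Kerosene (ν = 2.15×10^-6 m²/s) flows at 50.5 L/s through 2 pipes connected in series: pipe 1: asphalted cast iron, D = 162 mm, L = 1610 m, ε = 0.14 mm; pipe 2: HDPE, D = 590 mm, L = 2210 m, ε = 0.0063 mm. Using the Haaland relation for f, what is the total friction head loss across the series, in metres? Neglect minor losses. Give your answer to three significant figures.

Pipe 1: V = 2.450 m/s, Re = 1.85×10^5, ε/D = 8.64×10^-4, f = 0.02045, h_1 = f(L/D)V²/2g = 62.19 m
Pipe 2: V = 0.1847 m/s, Re = 5.07×10^4, ε/D = 1.07×10^-5, f = 0.02067, h_2 = f(L/D)V²/2g = 0.1347 m
Series → Q common, losses add: H = Σh = 62.33 m

H ≈ 62.3 m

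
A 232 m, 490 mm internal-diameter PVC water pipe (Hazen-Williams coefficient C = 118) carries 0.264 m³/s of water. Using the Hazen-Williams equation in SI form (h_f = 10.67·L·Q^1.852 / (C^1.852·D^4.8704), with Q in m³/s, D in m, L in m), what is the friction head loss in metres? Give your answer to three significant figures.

h_f ≈ 0.987 m

h_f = 10.67·232·0.264^1.852 / (118^1.852·0.490^4.8704) = 0.9867 m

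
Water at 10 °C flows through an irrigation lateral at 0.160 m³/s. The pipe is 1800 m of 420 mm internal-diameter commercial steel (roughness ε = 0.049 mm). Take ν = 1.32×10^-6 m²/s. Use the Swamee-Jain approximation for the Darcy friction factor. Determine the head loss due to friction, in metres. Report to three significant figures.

h_f ≈ 4.43 m

V = 4Q/(πD²) = 4·0.160/(π·0.420²) = 1.155 m/s
Re = VD/ν = 1.155·0.420/1.32×10^-6 = 3.67×10^5 → turbulent
ε/D = 0.049/420 = 1.17×10^-4
Swamee-Jain: f = 0.01519
h_f = f(L/D)V²/(2g) = 0.01519·(1800/0.420)·1.155²/(2·9.81) = 4.426 m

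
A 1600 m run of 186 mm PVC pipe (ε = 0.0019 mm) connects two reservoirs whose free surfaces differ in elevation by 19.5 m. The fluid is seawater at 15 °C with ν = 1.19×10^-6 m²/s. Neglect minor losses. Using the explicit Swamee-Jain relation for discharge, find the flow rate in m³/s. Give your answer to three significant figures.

Swamee-Jain (Type II): Q = -0.965·√(gD⁵h_f/L)·ln[ε/(3.7D) + √(3.17ν²L/(gD³h_f))]
√(gD⁵h_f/L) = √(9.81·0.186⁵·19.5/1600) = 0.005159
ε/(3.7D) = 2.76×10^-6; √(3.17ν²L/(gD³h_f)) = 7.64×10^-5
Q = -0.965·0.005159·ln(7.915×10^-5) = 0.04702 m³/s
Check: V = 1.73 m/s, Re = 2.70×10^5, f = 0.01477, h_f = 19.4 m ≈ 19.5 m ✓

Q ≈ 0.0470 m³/s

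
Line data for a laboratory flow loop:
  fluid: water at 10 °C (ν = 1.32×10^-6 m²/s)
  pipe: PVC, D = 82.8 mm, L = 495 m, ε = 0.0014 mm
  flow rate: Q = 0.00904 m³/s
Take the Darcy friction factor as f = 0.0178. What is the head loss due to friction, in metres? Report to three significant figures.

V = 4Q/(πD²) = 4·0.00904/(π·0.0828²) = 1.679 m/s
h_f = f(L/D)V²/(2g) = 0.01780·(495/0.0828)·1.679²/(2·9.81) = 15.29 m

h_f ≈ 15.3 m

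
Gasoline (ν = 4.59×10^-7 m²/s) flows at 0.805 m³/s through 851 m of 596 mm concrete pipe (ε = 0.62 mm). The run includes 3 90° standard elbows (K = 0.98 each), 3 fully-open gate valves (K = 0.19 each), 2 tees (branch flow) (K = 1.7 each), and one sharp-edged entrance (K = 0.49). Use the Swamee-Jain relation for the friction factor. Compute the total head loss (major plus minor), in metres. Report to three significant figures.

H_L ≈ 15.2 m

V = 4Q/(πD²) = 2.885 m/s; V²/2g = 0.4244 m
Re = 3.75×10^6, ε/D = 0.00104 → f = 0.01994 (Swamee-Jain)
Major: h_f = f(L/D)·V²/2g = 0.01994·1428·0.4244 = 12.08 m
Minor: ΣK = 7.40; h_m = ΣK·V²/2g = 3.140 m
Total H_L = 12.08 + 3.140 = 15.22 m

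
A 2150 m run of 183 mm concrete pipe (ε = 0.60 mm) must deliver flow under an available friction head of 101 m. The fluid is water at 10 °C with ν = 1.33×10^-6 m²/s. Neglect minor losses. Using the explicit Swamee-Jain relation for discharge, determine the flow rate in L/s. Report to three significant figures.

Swamee-Jain (Type II): Q = -0.965·√(gD⁵h_f/L)·ln[ε/(3.7D) + √(3.17ν²L/(gD³h_f))]
√(gD⁵h_f/L) = √(9.81·0.183⁵·101/2150) = 0.009725
ε/(3.7D) = 8.86×10^-4; √(3.17ν²L/(gD³h_f)) = 4.46×10^-5
Q = -0.965·0.009725·ln(9.307×10^-4) = 0.06550 m³/s
Check: V = 2.49 m/s, Re = 3.43×10^5, f = 0.02734, h_f = 102 m ≈ 101 m ✓

Q ≈ 65.5 L/s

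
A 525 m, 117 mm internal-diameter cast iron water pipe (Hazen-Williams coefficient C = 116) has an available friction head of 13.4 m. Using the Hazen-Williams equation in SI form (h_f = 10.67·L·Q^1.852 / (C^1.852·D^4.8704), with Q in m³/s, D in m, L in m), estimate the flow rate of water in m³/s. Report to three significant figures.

Q ≈ 0.0158 m³/s

Rearranging: Q = [h_f·C^1.852·D^4.8704 / (10.67·L)]^(1/1.852)
Q = [13.4·116^1.852·0.117^4.8704 / (10.67·525)]^0.540 = 0.01580 m³/s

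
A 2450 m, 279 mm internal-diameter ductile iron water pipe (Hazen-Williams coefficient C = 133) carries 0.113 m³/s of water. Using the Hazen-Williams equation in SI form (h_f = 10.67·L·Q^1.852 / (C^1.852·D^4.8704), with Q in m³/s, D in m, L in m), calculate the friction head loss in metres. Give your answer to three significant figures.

h_f = 10.67·2450·0.113^1.852 / (133^1.852·0.279^4.8704) = 26.94 m

h_f ≈ 26.9 m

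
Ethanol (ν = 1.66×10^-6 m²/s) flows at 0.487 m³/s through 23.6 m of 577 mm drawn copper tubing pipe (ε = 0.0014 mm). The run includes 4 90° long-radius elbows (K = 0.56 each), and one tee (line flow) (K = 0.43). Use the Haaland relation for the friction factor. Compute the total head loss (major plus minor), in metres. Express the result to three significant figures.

H_L ≈ 0.563 m

V = 4Q/(πD²) = 1.862 m/s; V²/2g = 0.1768 m
Re = 6.47×10^5, ε/D = 2.43×10^-6 → f = 0.01251 (Haaland)
Major: h_f = f(L/D)·V²/2g = 0.01251·40.90·0.1768 = 0.09047 m
Minor: ΣK = 2.67; h_m = ΣK·V²/2g = 0.4720 m
Total H_L = 0.09047 + 0.4720 = 0.5625 m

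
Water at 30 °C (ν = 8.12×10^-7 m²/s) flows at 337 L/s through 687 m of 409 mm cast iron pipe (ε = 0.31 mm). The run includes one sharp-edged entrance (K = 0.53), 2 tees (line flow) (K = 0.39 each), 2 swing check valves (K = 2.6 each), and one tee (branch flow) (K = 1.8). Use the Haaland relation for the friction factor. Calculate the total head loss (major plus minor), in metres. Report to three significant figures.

H_L ≈ 13.3 m

V = 4Q/(πD²) = 2.565 m/s; V²/2g = 0.3353 m
Re = 1.29×10^6, ε/D = 7.58×10^-4 → f = 0.01867 (Haaland)
Major: h_f = f(L/D)·V²/2g = 0.01867·1680·0.3353 = 10.51 m
Minor: ΣK = 8.31; h_m = ΣK·V²/2g = 2.787 m
Total H_L = 10.51 + 2.787 = 13.30 m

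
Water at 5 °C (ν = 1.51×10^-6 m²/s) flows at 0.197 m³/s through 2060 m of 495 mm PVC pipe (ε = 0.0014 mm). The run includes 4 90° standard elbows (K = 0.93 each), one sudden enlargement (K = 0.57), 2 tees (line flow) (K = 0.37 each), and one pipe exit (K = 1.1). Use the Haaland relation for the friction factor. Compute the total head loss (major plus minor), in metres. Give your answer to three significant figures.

V = 4Q/(πD²) = 1.024 m/s; V²/2g = 0.05341 m
Re = 3.36×10^5, ε/D = 2.83×10^-6 → f = 0.01407 (Haaland)
Major: h_f = f(L/D)·V²/2g = 0.01407·4162·0.05341 = 3.128 m
Minor: ΣK = 6.13; h_m = ΣK·V²/2g = 0.3274 m
Total H_L = 3.128 + 0.3274 = 3.455 m

H_L ≈ 3.45 m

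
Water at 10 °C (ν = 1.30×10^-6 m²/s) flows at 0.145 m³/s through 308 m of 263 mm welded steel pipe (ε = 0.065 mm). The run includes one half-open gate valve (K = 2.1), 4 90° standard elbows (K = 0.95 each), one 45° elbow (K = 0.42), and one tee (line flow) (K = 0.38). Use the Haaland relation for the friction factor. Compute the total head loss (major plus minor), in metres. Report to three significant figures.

V = 4Q/(πD²) = 2.669 m/s; V²/2g = 0.3631 m
Re = 5.40×10^5, ε/D = 2.47×10^-4 → f = 0.01563 (Haaland)
Major: h_f = f(L/D)·V²/2g = 0.01563·1171·0.3631 = 6.646 m
Minor: ΣK = 6.70; h_m = ΣK·V²/2g = 2.433 m
Total H_L = 6.646 + 2.433 = 9.079 m

H_L ≈ 9.08 m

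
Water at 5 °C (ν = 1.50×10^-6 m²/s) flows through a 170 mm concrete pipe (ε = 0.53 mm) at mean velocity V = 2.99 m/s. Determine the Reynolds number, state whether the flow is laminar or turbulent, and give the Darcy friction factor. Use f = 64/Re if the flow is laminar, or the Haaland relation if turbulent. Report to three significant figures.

Re = VD/ν = 2.990·0.170/1.50×10^-6 = 3.39×10^5
Re > 4000 → turbulent; ε/D = 0.00312
Haaland: f = 0.02685

Re ≈ 3.39×10^5; turbulent; f ≈ 0.0269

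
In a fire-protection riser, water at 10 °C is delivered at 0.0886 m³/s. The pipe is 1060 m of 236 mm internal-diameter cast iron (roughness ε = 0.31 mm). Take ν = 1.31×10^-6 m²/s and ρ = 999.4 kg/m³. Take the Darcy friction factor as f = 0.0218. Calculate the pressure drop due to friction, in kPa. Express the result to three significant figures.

Δp ≈ 201 kPa

V = 4Q/(πD²) = 4·0.0886/(π·0.236²) = 2.025 m/s
h_f = f(L/D)V²/(2g) = 0.02180·(1060/0.236)·2.025²/(2·9.81) = 20.47 m
Δp = ρg·h_f = 999.4·9.81·20.47 = 200.7 kPa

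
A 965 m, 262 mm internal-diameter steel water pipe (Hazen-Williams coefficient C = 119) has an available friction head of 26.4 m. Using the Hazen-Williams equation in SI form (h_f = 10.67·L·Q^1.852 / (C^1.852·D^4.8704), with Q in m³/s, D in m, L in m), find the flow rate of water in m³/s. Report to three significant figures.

Q ≈ 0.140 m³/s

Rearranging: Q = [h_f·C^1.852·D^4.8704 / (10.67·L)]^(1/1.852)
Q = [26.4·119^1.852·0.262^4.8704 / (10.67·965)]^0.540 = 0.1402 m³/s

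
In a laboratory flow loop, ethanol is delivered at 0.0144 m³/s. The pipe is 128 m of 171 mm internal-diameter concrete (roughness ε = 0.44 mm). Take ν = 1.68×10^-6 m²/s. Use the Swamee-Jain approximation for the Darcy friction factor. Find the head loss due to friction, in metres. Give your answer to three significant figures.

V = 4Q/(πD²) = 4·0.0144/(π·0.171²) = 0.6270 m/s
Re = VD/ν = 0.6270·0.171/1.68×10^-6 = 6.38×10^4 → turbulent
ε/D = 0.44/171 = 0.00257
Swamee-Jain: f = 0.02751
h_f = f(L/D)V²/(2g) = 0.02751·(128/0.171)·0.6270²/(2·9.81) = 0.4127 m

h_f ≈ 0.413 m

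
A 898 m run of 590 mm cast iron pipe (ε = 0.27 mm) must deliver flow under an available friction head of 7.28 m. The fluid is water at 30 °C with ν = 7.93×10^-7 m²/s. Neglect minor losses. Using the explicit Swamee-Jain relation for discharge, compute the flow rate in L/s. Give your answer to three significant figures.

Swamee-Jain (Type II): Q = -0.965·√(gD⁵h_f/L)·ln[ε/(3.7D) + √(3.17ν²L/(gD³h_f))]
√(gD⁵h_f/L) = √(9.81·0.590⁵·7.28/898) = 0.07540
ε/(3.7D) = 1.24×10^-4; √(3.17ν²L/(gD³h_f)) = 1.10×10^-5
Q = -0.965·0.07540·ln(1.347×10^-4) = 0.6485 m³/s
Check: V = 2.37 m/s, Re = 1.76×10^6, f = 0.01676, h_f = 7.32 m ≈ 7.28 m ✓

Q ≈ 648 L/s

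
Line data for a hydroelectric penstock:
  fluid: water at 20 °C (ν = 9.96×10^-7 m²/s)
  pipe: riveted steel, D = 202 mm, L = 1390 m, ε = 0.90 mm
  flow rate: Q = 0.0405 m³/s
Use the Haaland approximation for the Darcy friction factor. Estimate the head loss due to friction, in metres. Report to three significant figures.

h_f ≈ 16.7 m

V = 4Q/(πD²) = 4·0.0405/(π·0.202²) = 1.264 m/s
Re = VD/ν = 1.264·0.202/9.96×10^-7 = 2.56×10^5 → turbulent
ε/D = 0.90/202 = 0.00446
Haaland: f = 0.02976
h_f = f(L/D)V²/(2g) = 0.02976·(1390/0.202)·1.264²/(2·9.81) = 16.67 m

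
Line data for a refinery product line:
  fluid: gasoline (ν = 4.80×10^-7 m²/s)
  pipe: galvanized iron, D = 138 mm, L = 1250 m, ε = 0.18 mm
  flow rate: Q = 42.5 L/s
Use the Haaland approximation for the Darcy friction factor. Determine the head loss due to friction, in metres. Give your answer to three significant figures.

V = 4Q/(πD²) = 4·0.0425/(π·0.138²) = 2.841 m/s
Re = VD/ν = 2.841·0.138/4.80×10^-7 = 8.17×10^5 → turbulent
ε/D = 0.18/138 = 0.00130
Haaland: f = 0.02128
h_f = f(L/D)V²/(2g) = 0.02128·(1250/0.138)·2.841²/(2·9.81) = 79.32 m

h_f ≈ 79.3 m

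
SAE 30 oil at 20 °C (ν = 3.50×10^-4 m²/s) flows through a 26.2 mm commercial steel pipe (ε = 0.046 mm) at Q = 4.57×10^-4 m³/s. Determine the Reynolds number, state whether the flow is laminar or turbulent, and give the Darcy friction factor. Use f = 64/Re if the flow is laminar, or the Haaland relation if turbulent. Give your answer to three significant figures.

Re ≈ 63.5; laminar; f = 64/Re ≈ 1.01

V = 4Q/(πD²) = 0.8477 m/s
Re = VD/ν = 0.8477·0.0262/3.50×10^-4 = 63.5
Re < 2300 → laminar → f = 64/Re = 1.009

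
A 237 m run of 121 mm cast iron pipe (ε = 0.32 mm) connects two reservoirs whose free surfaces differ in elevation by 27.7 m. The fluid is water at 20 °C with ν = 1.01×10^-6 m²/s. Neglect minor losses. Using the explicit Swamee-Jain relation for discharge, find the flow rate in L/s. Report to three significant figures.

Swamee-Jain (Type II): Q = -0.965·√(gD⁵h_f/L)·ln[ε/(3.7D) + √(3.17ν²L/(gD³h_f))]
√(gD⁵h_f/L) = √(9.81·0.121⁵·27.7/237) = 0.005453
ε/(3.7D) = 7.15×10^-4; √(3.17ν²L/(gD³h_f)) = 3.99×10^-5
Q = -0.965·0.005453·ln(7.547×10^-4) = 0.03783 m³/s
Check: V = 3.29 m/s, Re = 3.94×10^5, f = 0.02577, h_f = 27.8 m ≈ 27.7 m ✓

Q ≈ 37.8 L/s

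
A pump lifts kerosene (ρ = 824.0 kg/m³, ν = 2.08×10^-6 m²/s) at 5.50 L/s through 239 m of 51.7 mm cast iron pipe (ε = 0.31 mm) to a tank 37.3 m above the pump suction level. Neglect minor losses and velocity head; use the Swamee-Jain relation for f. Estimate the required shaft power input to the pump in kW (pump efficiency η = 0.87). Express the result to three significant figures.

P_shaft ≈ 4.69 kW

V = 4Q/(πD²) = 2.620 m/s; Re = 6.51×10^4; ε/D = 0.00600; f = 0.03369
h_f = f(L/D)V²/2g = 54.49 m
Total head H = z + h_f = 37.3 + 54.49 = 91.79 m
P_hyd = ρgQH = 824.0·9.81·0.00550·91.79 = 4.081 kW
P_shaft = P_hyd/η = 4.081/0.87 = 4.690 kW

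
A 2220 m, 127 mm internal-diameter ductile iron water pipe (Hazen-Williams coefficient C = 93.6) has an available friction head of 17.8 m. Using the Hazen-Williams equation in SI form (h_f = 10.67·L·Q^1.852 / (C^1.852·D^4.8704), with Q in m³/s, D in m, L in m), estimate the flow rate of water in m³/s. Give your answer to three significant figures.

Q ≈ 0.00846 m³/s

Rearranging: Q = [h_f·C^1.852·D^4.8704 / (10.67·L)]^(1/1.852)
Q = [17.8·93.6^1.852·0.127^4.8704 / (10.67·2220)]^0.540 = 0.008464 m³/s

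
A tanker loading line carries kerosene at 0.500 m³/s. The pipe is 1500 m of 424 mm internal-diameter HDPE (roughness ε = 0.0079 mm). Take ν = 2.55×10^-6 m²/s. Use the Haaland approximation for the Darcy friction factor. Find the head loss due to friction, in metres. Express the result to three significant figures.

V = 4Q/(πD²) = 4·0.500/(π·0.424²) = 3.541 m/s
Re = VD/ν = 3.541·0.424/2.55×10^-6 = 5.89×10^5 → turbulent
ε/D = 0.0079/424 = 1.86×10^-5
Haaland: f = 0.01293
h_f = f(L/D)V²/(2g) = 0.01293·(1500/0.424)·3.541²/(2·9.81) = 29.25 m

h_f ≈ 29.2 m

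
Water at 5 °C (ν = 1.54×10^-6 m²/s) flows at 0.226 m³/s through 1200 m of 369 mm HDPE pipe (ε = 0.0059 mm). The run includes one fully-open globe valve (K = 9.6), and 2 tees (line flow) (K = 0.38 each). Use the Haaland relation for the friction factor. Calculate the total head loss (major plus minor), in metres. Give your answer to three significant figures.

H_L ≈ 12.1 m

V = 4Q/(πD²) = 2.113 m/s; V²/2g = 0.2276 m
Re = 5.06×10^5, ε/D = 1.60×10^-5 → f = 0.01322 (Haaland)
Major: h_f = f(L/D)·V²/2g = 0.01322·3252·0.2276 = 9.787 m
Minor: ΣK = 10.4; h_m = ΣK·V²/2g = 2.358 m
Total H_L = 9.787 + 2.358 = 12.15 m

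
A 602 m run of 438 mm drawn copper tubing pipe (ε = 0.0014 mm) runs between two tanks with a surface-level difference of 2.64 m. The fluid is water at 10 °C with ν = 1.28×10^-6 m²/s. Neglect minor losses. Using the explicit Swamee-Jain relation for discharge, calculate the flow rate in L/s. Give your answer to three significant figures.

Swamee-Jain (Type II): Q = -0.965·√(gD⁵h_f/L)·ln[ε/(3.7D) + √(3.17ν²L/(gD³h_f))]
√(gD⁵h_f/L) = √(9.81·0.438⁵·2.64/602) = 0.02633
ε/(3.7D) = 8.64×10^-7; √(3.17ν²L/(gD³h_f)) = 3.79×10^-5
Q = -0.965·0.02633·ln(3.877×10^-5) = 0.2581 m³/s
Check: V = 1.71 m/s, Re = 5.86×10^5, f = 0.01278, h_f = 2.63 m ≈ 2.64 m ✓

Q ≈ 258 L/s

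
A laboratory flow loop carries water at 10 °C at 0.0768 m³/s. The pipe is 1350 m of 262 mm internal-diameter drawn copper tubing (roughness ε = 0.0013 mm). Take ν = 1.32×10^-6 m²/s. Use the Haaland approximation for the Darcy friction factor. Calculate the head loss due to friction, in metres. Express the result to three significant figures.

V = 4Q/(πD²) = 4·0.0768/(π·0.262²) = 1.425 m/s
Re = VD/ν = 1.425·0.262/1.32×10^-6 = 2.83×10^5 → turbulent
ε/D = 0.0013/262 = 4.96×10^-6
Haaland: f = 0.01454
h_f = f(L/D)V²/(2g) = 0.01454·(1350/0.262)·1.425²/(2·9.81) = 7.749 m

h_f ≈ 7.75 m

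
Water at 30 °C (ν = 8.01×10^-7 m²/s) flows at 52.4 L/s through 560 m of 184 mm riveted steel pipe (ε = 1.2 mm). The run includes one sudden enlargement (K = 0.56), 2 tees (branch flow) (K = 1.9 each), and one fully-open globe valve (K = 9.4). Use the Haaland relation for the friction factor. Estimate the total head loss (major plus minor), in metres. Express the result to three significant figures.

H_L ≈ 22.7 m

V = 4Q/(πD²) = 1.971 m/s; V²/2g = 0.1979 m
Re = 4.53×10^5, ε/D = 0.00652 → f = 0.03319 (Haaland)
Major: h_f = f(L/D)·V²/2g = 0.03319·3043·0.1979 = 20.00 m
Minor: ΣK = 13.8; h_m = ΣK·V²/2g = 2.724 m
Total H_L = 20.00 + 2.724 = 22.72 m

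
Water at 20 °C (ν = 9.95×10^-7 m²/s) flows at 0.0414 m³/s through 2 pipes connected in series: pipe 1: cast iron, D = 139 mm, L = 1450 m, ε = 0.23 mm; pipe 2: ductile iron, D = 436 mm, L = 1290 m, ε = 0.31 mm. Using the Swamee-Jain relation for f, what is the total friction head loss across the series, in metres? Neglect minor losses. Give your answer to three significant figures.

Pipe 1: V = 2.728 m/s, Re = 3.81×10^5, ε/D = 0.00165, f = 0.02296, h_1 = f(L/D)V²/2g = 90.87 m
Pipe 2: V = 0.2773 m/s, Re = 1.22×10^5, ε/D = 7.11×10^-4, f = 0.02085, h_2 = f(L/D)V²/2g = 0.2417 m
Series → Q common, losses add: H = Σh = 91.11 m

H ≈ 91.1 m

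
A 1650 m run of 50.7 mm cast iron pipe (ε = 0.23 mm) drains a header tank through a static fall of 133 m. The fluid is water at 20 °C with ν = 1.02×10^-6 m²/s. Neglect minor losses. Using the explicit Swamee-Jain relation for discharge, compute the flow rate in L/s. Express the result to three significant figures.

Q ≈ 3.26 L/s

Swamee-Jain (Type II): Q = -0.965·√(gD⁵h_f/L)·ln[ε/(3.7D) + √(3.17ν²L/(gD³h_f))]
√(gD⁵h_f/L) = √(9.81·0.0507⁵·133/1650) = 5.147×10^-4
ε/(3.7D) = 0.00123; √(3.17ν²L/(gD³h_f)) = 1.79×10^-4
Q = -0.965·5.147×10^-4·ln(0.001405) = 0.003262 m³/s
Check: V = 1.62 m/s, Re = 8.03×10^4, f = 0.03101, h_f = 134 m ≈ 133 m ✓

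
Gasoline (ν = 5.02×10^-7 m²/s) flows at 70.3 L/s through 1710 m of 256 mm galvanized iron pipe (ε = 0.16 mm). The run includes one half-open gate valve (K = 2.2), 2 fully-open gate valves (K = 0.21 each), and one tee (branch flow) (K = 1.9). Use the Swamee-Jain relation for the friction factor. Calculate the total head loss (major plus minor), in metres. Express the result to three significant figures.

V = 4Q/(πD²) = 1.366 m/s; V²/2g = 0.09508 m
Re = 6.97×10^5, ε/D = 6.25×10^-4 → f = 0.01828 (Swamee-Jain)
Major: h_f = f(L/D)·V²/2g = 0.01828·6680·0.09508 = 11.61 m
Minor: ΣK = 4.52; h_m = ΣK·V²/2g = 0.4297 m
Total H_L = 11.61 + 0.4297 = 12.04 m

H_L ≈ 12.0 m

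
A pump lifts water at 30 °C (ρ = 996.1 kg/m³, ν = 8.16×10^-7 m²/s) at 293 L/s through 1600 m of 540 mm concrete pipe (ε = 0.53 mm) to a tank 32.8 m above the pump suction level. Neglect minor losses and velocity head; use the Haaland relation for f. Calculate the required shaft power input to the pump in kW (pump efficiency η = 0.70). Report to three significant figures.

V = 4Q/(πD²) = 1.279 m/s; Re = 8.47×10^5; ε/D = 9.81×10^-4; f = 0.01990
h_f = f(L/D)V²/2g = 4.920 m
Total head H = z + h_f = 32.8 + 4.920 = 37.72 m
P_hyd = ρgQH = 996.1·9.81·0.293·37.72 = 108.0 kW
P_shaft = P_hyd/η = 108.0/0.70 = 154.3 kW

P_shaft ≈ 154 kW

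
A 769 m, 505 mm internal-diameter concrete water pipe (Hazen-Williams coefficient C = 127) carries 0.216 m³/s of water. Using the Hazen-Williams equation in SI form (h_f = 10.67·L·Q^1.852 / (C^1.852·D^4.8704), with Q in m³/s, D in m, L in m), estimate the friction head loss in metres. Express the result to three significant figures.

h_f ≈ 1.70 m

h_f = 10.67·769·0.216^1.852 / (127^1.852·0.505^4.8704) = 1.700 m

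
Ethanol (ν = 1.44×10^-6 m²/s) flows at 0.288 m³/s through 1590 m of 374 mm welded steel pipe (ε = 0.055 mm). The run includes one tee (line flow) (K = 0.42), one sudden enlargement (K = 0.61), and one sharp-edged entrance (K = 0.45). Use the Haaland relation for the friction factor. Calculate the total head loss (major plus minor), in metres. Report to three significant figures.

H_L ≈ 21.9 m

V = 4Q/(πD²) = 2.622 m/s; V²/2g = 0.3503 m
Re = 6.81×10^5, ε/D = 1.47×10^-4 → f = 0.01437 (Haaland)
Major: h_f = f(L/D)·V²/2g = 0.01437·4251·0.3503 = 21.39 m
Minor: ΣK = 1.48; h_m = ΣK·V²/2g = 0.5184 m
Total H_L = 21.39 + 0.5184 = 21.91 m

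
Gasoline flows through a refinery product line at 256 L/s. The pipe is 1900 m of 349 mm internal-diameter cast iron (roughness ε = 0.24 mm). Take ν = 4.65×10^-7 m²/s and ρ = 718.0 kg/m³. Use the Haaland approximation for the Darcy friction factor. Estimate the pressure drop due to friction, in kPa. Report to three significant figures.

V = 4Q/(πD²) = 4·0.256/(π·0.349²) = 2.676 m/s
Re = VD/ν = 2.676·0.349/4.65×10^-7 = 2.01×10^6 → turbulent
ε/D = 0.24/349 = 6.88×10^-4
Haaland: f = 0.01817
h_f = f(L/D)V²/(2g) = 0.01817·(1900/0.349)·2.676²/(2·9.81) = 36.11 m
Δp = ρg·h_f = 718.0·9.81·36.11 = 254.4 kPa

Δp ≈ 254 kPa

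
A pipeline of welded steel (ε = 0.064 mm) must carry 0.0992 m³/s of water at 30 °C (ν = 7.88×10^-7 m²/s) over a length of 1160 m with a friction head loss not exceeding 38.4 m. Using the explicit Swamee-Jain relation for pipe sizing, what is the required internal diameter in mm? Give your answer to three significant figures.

D ≈ 212 mm

Swamee-Jain (Type III): D = 0.66·[ε^1.25·(LQ²/(gh_f))^4.75 + ν·Q^9.4·(L/(gh_f))^5.2]^0.04
LQ²/(gh_f) = 0.03030; L/(gh_f) = 3.079
Term 1 = ε^1.25·(…)^4.75 = 3.51×10^-13; Term 2 = ν·Q^9.4·(…)^5.2 = 1.01×10^-13
D = 0.66·(3.51×10^-13 + 1.01×10^-13)^0.04 = 0.2117 m = 212 mm
Check: V = 2.82 m/s, Re = 7.57×10^5, f = 0.01599, h_f = 35.5 m ≈ 38.4 m ✓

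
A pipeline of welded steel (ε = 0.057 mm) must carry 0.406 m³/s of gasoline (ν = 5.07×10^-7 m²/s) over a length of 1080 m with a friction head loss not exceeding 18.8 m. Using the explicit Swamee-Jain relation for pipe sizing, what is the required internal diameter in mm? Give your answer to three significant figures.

Swamee-Jain (Type III): D = 0.66·[ε^1.25·(LQ²/(gh_f))^4.75 + ν·Q^9.4·(L/(gh_f))^5.2]^0.04
LQ²/(gh_f) = 0.9653; L/(gh_f) = 5.856
Term 1 = ε^1.25·(…)^4.75 = 4.19×10^-6; Term 2 = ν·Q^9.4·(…)^5.2 = 1.04×10^-6
D = 0.66·(4.19×10^-6 + 1.04×10^-6)^0.04 = 0.4058 m = 406 mm
Check: V = 3.14 m/s, Re = 2.51×10^6, f = 0.01340, h_f = 17.9 m ≈ 18.8 m ✓

D ≈ 406 mm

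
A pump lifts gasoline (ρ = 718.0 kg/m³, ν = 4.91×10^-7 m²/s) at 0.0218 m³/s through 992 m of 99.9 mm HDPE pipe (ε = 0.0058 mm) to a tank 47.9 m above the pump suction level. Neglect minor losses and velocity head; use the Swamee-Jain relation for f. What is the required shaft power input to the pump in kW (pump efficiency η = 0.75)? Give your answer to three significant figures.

P_shaft ≈ 20.8 kW

V = 4Q/(πD²) = 2.781 m/s; Re = 5.66×10^5; ε/D = 5.81×10^-5; f = 0.01372
h_f = f(L/D)V²/2g = 53.71 m
Total head H = z + h_f = 47.9 + 53.71 = 101.6 m
P_hyd = ρgQH = 718.0·9.81·0.0218·101.6 = 15.60 kW
P_shaft = P_hyd/η = 15.60/0.75 = 20.80 kW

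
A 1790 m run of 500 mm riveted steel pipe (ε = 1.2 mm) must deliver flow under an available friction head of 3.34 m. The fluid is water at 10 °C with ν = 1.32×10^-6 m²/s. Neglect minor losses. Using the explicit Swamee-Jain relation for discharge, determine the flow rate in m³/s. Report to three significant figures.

Swamee-Jain (Type II): Q = -0.965·√(gD⁵h_f/L)·ln[ε/(3.7D) + √(3.17ν²L/(gD³h_f))]
√(gD⁵h_f/L) = √(9.81·0.500⁵·3.34/1790) = 0.02392
ε/(3.7D) = 6.49×10^-4; √(3.17ν²L/(gD³h_f)) = 4.91×10^-5
Q = -0.965·0.02392·ln(6.978×10^-4) = 0.1677 m³/s
Check: V = 0.854 m/s, Re = 3.24×10^5, f = 0.02523, h_f = 3.36 m ≈ 3.34 m ✓

Q ≈ 0.168 m³/s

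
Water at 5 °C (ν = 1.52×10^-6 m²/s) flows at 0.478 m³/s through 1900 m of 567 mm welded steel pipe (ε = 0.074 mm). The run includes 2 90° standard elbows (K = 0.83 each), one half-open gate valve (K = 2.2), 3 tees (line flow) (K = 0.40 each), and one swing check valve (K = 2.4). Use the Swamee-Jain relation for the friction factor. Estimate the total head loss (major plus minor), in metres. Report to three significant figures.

V = 4Q/(πD²) = 1.893 m/s; V²/2g = 0.1827 m
Re = 7.06×10^5, ε/D = 1.31×10^-4 → f = 0.01433 (Swamee-Jain)
Major: h_f = f(L/D)·V²/2g = 0.01433·3351·0.1827 = 8.771 m
Minor: ΣK = 7.46; h_m = ΣK·V²/2g = 1.363 m
Total H_L = 8.771 + 1.363 = 10.13 m

H_L ≈ 10.1 m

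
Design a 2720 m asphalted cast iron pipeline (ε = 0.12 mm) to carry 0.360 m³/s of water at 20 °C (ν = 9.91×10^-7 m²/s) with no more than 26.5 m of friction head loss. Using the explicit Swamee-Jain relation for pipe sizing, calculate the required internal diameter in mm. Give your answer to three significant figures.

Swamee-Jain (Type III): D = 0.66·[ε^1.25·(LQ²/(gh_f))^4.75 + ν·Q^9.4·(L/(gh_f))^5.2]^0.04
LQ²/(gh_f) = 1.356; L/(gh_f) = 10.46
Term 1 = ε^1.25·(…)^4.75 = 5.34×10^-5; Term 2 = ν·Q^9.4·(…)^5.2 = 1.34×10^-5
D = 0.66·(5.34×10^-5 + 1.34×10^-5)^0.04 = 0.4493 m = 449 mm
Check: V = 2.27 m/s, Re = 1.03×10^6, f = 0.01543, h_f = 24.6 m ≈ 26.5 m ✓

D ≈ 449 mm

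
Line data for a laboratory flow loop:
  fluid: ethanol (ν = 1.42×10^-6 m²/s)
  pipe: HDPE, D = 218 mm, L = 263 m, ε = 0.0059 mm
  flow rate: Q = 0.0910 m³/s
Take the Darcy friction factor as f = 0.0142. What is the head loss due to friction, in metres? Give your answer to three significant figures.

h_f ≈ 5.19 m

V = 4Q/(πD²) = 4·0.0910/(π·0.218²) = 2.438 m/s
h_f = f(L/D)V²/(2g) = 0.01420·(263/0.218)·2.438²/(2·9.81) = 5.190 m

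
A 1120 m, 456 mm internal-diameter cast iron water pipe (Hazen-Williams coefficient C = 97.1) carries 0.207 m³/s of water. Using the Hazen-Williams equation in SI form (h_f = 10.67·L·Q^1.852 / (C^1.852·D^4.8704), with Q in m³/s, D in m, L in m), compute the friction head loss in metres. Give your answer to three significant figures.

h_f = 10.67·1120·0.207^1.852 / (97.1^1.852·0.456^4.8704) = 6.183 m

h_f ≈ 6.18 m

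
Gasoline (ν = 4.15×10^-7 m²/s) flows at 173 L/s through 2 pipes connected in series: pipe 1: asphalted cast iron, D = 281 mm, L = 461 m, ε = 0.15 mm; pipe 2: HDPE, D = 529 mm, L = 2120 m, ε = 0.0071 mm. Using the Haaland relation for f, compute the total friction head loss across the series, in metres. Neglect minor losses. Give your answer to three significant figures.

Pipe 1: V = 2.790 m/s, Re = 1.89×10^6, ε/D = 5.34×10^-4, f = 0.01721, h_1 = f(L/D)V²/2g = 11.20 m
Pipe 2: V = 0.7871 m/s, Re = 1.00×10^6, ε/D = 1.34×10^-5, f = 0.01183, h_2 = f(L/D)V²/2g = 1.497 m
Series → Q common, losses add: H = Σh = 12.69 m

H ≈ 12.7 m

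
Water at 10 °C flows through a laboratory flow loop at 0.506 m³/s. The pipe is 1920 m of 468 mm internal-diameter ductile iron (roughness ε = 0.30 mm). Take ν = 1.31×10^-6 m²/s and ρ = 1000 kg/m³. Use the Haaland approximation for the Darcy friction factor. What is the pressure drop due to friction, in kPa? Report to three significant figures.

V = 4Q/(πD²) = 4·0.506/(π·0.468²) = 2.942 m/s
Re = VD/ν = 2.942·0.468/1.31×10^-6 = 1.05×10^6 → turbulent
ε/D = 0.30/468 = 6.41×10^-4
Haaland: f = 0.01806
h_f = f(L/D)V²/(2g) = 0.01806·(1920/0.468)·2.942²/(2·9.81) = 32.67 m
Δp = ρg·h_f = 1000·9.81·32.67 = 320.5 kPa

Δp ≈ 320 kPa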